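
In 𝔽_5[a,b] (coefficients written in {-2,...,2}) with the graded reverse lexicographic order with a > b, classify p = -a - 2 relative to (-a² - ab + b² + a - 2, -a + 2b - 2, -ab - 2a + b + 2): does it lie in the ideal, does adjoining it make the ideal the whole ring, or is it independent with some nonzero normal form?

First compute the reduced Gröbner basis of I by Buchberger's algorithm.
f_1 = -a² - ab + b² + a - 2, LT = a².
f_2 = -a + 2b - 2, LT = a.
f_3 = -ab - 2a + b + 2, LT = ab.

S(f_1,f_2): lcm = a². S = -2ab - b² + 2a + 2.
  reduce S modulo (f_1, f_2, f_3):
  remainder -2b - 2 ≠ 0; add h_4 = -2b - 2 to the basis.

The other S-polynomials (S(f_1,f_3), S(f_2,f_3), S(f_1,h_4), S(f_2,h_4), S(f_3,h_4)) all reduce to 0 modulo the current basis, so we have a Gröbner basis.
Inter-reduce: drop elements whose leading term is divisible by another's, tail-reduce, and make monic.
Reduced Gröbner basis: {a - 1, b + 1}.
Label its elements g_1 = a - 1, g_2 = b + 1.

Reduce p = -a - 2 modulo G:
  leading term a: subtract (-1)·g_1 from -a - 2 → 2
  leading term 1: no divisor's leading term divides it; move 2 to the remainder.
  normal form = 2.
The normal form is nonzero, so p ∉ I. Since p minus its normal form lies in I, I + (p) = I + (r) where r = 2; decide whether this ideal is the whole ring.
Here r = 2 is a nonzero constant, hence a unit: 1 ∈ I + (p), the Gröbner basis of I + (p) is {1}, and the enlarged system has no common solution — adjoining p is inconsistent.

Adjoining -a - 2 makes the ideal the whole ring: the system is inconsistent.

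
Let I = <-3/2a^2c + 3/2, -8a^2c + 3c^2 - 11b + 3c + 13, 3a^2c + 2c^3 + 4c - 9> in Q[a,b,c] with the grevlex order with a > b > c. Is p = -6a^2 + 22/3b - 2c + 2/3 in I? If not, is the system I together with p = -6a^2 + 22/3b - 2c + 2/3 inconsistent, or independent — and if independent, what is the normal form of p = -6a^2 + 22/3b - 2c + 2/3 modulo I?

-6a^2 + 22/3b - 2c + 2/3 lies in I (it reduces to 0).

First compute the reduced Gröbner basis of I by Buchberger's algorithm.
f_1 = -3/2a^2c + 3/2, LT = a^2c.
f_2 = -8a^2c + 3c^2 - 11b + 3c + 13, LT = a^2c.
f_3 = 3a^2c + 2c^3 + 4c - 9, LT = a^2c.

S(f_1,f_2): lcm = a^2c. S = 3/8c^2 - 11/8b + 3/8c + 5/8.
  leading term c^2: no divisor's leading term divides it; move 3/8c^2 to the remainder.
  leading term b: no divisor's leading term divides it; move -11/8b to the remainder.
  leading term c: no divisor's leading term divides it; move 3/8c to the remainder.
  leading term 1: no divisor's leading term divides it; move 5/8 to the remainder.
  remainder 3/8c^2 - 11/8b + 3/8c + 5/8 ≠ 0; add h_4 = 3/8c^2 - 11/8b + 3/8c + 5/8 to the basis.

S(f_1,f_3): lcm = a^2c. S = -2/3c^3 - 4/3c + 2.
  leading term c^3: subtract (-16/9c)·h_4 from -2/3c^3 - 4/3c + 2 → -22/9bc + 2/3c^2 - 2/9c + 2
  leading term bc: no divisor's leading term divides it; move -22/9bc to the remainder.
  leading term c^2: subtract (16/9)·h_4 from 2/3c^2 - 2/9c + 2 → 22/9b - 8/9c + 8/9
  leading term b: no divisor's leading term divides it; move 22/9b to the remainder.
  leading term c: no divisor's leading term divides it; move -8/9c to the remainder.
  leading term 1: no divisor's leading term divides it; move 8/9 to the remainder.
  remainder -22/9bc + 22/9b - 8/9c + 8/9 ≠ 0; add h_5 = -22/9bc + 22/9b - 8/9c + 8/9 to the basis.

S(f_1,h_4): lcm = a^2c^2. S = 11/3a^2b - a^2c - 5/3a^2 - c.
  leading term a^2b: no divisor's leading term divides it; move 11/3a^2b to the remainder.
  leading term a^2c: subtract (2/3)·f_1 from -a^2c - 5/3a^2 - c → -5/3a^2 - c - 1
  leading term a^2: no divisor's leading term divides it; move -5/3a^2 to the remainder.
  leading term c: no divisor's leading term divides it; move -c to the remainder.
  leading term 1: no divisor's leading term divides it; move -1 to the remainder.
  remainder 11/3a^2b - 5/3a^2 - c - 1 ≠ 0; add h_6 = 11/3a^2b - 5/3a^2 - c - 1 to the basis.

S(f_3,h_4): lcm = a^2c^2. S = 2/3c^4 + 11/3a^2b - a^2c - 5/3a^2 + 4/3c^2 - 3c.
  leading term c^4: subtract (16/9c^2)·h_4 from 2/3c^4 + 11/3a^2b - a^2c - 5/3a^2 + 4/3c^2 - 3c → 11/3a^2b - a^2c + 22/9bc^2 - 2/3c^3 - 5/3a^2 + 2/9c^2 - 3c
  leading term a^2b: subtract (1)·h_6 from 11/3a^2b - a^2c + 22/9bc^2 - 2/3c^3 - 5/3a^2 + 2/9c^2 - 3c → -a^2c + 22/9bc^2 - 2/3c^3 + 2/9c^2 - 2c + 1
  leading term a^2c: subtract (2/3)·f_1 from -a^2c + 22/9bc^2 - 2/3c^3 + 2/9c^2 - 2c + 1 → 22/9bc^2 - 2/3c^3 + 2/9c^2 - 2c
  leading term bc^2: subtract (176/27b)·h_4 from 22/9bc^2 - 2/3c^3 + 2/9c^2 - 2c → -2/3c^3 + 242/27b^2 - 22/9bc + 2/9c^2 - 110/27b - 2c
  leading term c^3: subtract (-16/9c)·h_4 from -2/3c^3 + 242/27b^2 - 22/9bc + 2/9c^2 - 110/27b - 2c → 242/27b^2 - 44/9bc + 8/9c^2 - 110/27b - 8/9c
  leading term b^2: no divisor's leading term divides it; move 242/27b^2 to the remainder.
  leading term bc: subtract (2)·h_5 from -44/9bc + 8/9c^2 - 110/27b - 8/9c → 8/9c^2 - 242/27b + 8/9c - 16/9
  leading term c^2: subtract (64/27)·h_4 from 8/9c^2 - 242/27b + 8/9c - 16/9 → -154/27b - 88/27
  leading term b: no divisor's leading term divides it; move -154/27b to the remainder.
  leading term 1: no divisor's leading term divides it; move -88/27 to the remainder.
  remainder 242/27b^2 - 154/27b - 88/27 ≠ 0; add h_7 = 242/27b^2 - 154/27b - 88/27 to the basis.

S(f_1,h_5): lcm = a^2bc. S = a^2b - 4/11a^2c + 4/11a^2 - b.
  leading term a^2b: subtract (3/11)·h_6 from a^2b - 4/11a^2c + 4/11a^2 - b → -4/11a^2c + 9/11a^2 - b + 3/11c + 3/11
  leading term a^2c: subtract (8/33)·f_1 from -4/11a^2c + 9/11a^2 - b + 3/11c + 3/11 → 9/11a^2 - b + 3/11c - 1/11
  leading term a^2: no divisor's leading term divides it; move 9/11a^2 to the remainder.
  leading term b: no divisor's leading term divides it; move -b to the remainder.
  leading term c: no divisor's leading term divides it; move 3/11c to the remainder.
  leading term 1: no divisor's leading term divides it; move -1/11 to the remainder.
  remainder 9/11a^2 - b + 3/11c - 1/11 ≠ 0; add h_8 = 9/11a^2 - b + 3/11c - 1/11 to the basis.

The other S-polynomials (S(f_2,f_3), S(f_2,h_4), S(f_2,h_5), S(f_3,h_5), S(h_4,h_5), S(f_1,h_6), S(f_2,h_6), S(f_3,h_6), S(h_4,h_6), S(h_5,h_6), S(f_1,h_7), S(f_2,h_7), S(f_3,h_7), S(h_4,h_7), S(h_5,h_7), S(h_6,h_7), S(f_1,h_8), S(f_2,h_8), S(f_3,h_8), S(h_4,h_8), S(h_5,h_8), S(h_6,h_8), S(h_7,h_8)) all reduce to 0 modulo the current basis, so we have a Gröbner basis.
Inter-reduce: drop elements whose leading term is divisible by another's, tail-reduce, and make monic.
Reduced Gröbner basis: {a^2 - 11/9b + 1/3c - 1/9, b^2 - 7/11b - 4/11, bc - b + 4/11c - 4/11, c^2 - 11/3b + c + 5/3}.
Label its elements g_1 = a^2 - 11/9b + 1/3c - 1/9, g_2 = b^2 - 7/11b - 4/11, g_3 = bc - b + 4/11c - 4/11, g_4 = c^2 - 11/3b + c + 5/3.

Reduce p = -6a^2 + 22/3b - 2c + 2/3 modulo G:
  leading term a^2: subtract (-6)·g_1 from -6a^2 + 22/3b - 2c + 2/3 → 0
  normal form = 0.
Since the normal form is 0, p ∈ I.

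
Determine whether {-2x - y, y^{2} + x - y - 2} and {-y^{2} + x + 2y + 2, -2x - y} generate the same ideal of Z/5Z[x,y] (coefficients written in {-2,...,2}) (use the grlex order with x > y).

Yes, the ideals are equal.

Equality of ideals is decidable: compute both reduced Gröbner bases (unique for the ordering) and check whether they agree.
Buchberger on the first generating set:
f_1 = -2x - y, LT = x.
f_2 = y^{2} + x - y - 2, LT = y^{2}.

The S-polynomials (S(f_1,f_2)) all reduce to 0 modulo the current basis, so we have a Gröbner basis.
Inter-reduce: drop elements whose leading term is divisible by another's, tail-reduce, and make monic.
Reduced Gröbner basis: {y^{2} + y - 2, x - 2y}.

Buchberger on the second generating set:
h_1 = -y^{2} + x + 2y + 2, LT = y^{2}.
h_2 = -2x - y, LT = x.

The S-polynomials (S(h_1,h_2)) all reduce to 0 modulo the current basis, so we have a Gröbner basis.
Inter-reduce: drop elements whose leading term is divisible by another's, tail-reduce, and make monic.
Reduced Gröbner basis: {y^{2} + y - 2, x - 2y}.

These coincide, so the ideals are equal.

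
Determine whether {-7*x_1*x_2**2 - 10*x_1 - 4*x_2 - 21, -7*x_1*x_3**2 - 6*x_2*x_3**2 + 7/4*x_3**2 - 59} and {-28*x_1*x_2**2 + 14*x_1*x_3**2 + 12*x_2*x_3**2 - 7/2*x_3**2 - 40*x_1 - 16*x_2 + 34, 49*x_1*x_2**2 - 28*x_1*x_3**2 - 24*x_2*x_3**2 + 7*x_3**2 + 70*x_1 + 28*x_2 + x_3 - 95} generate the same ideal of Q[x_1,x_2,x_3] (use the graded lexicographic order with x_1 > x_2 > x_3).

Since reduced Gröbner bases are canonical representatives of ideals under a given ordering, it suffices to compute and compare them.
Buchberger on the first generating set:
f_1 = -7*x_1*x_2**2 - 10*x_1 - 4*x_2 - 21, LT = x_1*x_2**2.
f_2 = -7*x_1*x_3**2 - 6*x_2*x_3**2 + 7/4*x_3**2 - 59, LT = x_1*x_3**2.

S(f_1,f_2): lcm = x_1*x_2**2*x_3**2. S = -6/7*x_2**3*x_3**2 + 1/4*x_2**2*x_3**2 + 10/7*x_1*x_3**2 + 4/7*x_2*x_3**2 - 59/7*x_2**2 + 3*x_3**2.
  reduce S modulo (f_1, f_2):
  remainder -6/7*x_2**3*x_3**2 + 1/4*x_2**2*x_3**2 - 32/49*x_2*x_3**2 - 59/7*x_2**2 + 47/14*x_3**2 - 590/49 ≠ 0; add g_3 = -6/7*x_2**3*x_3**2 + 1/4*x_2**2*x_3**2 - 32/49*x_2*x_3**2 - 59/7*x_2**2 + 47/14*x_3**2 - 590/49 to the basis.

The other S-polynomials (S(f_1,g_3), S(f_2,g_3)) all reduce to 0 modulo the current basis, so we have a Gröbner basis.
Inter-reduce: drop elements whose leading term is divisible by another's, tail-reduce, and make monic.
Reduced Gröbner basis: {x_2**3*x_3**2 - 7/24*x_2**2*x_3**2 + 16/21*x_2*x_3**2 + 59/6*x_2**2 - 47/12*x_3**2 + 295/21, x_1*x_2**2 + 10/7*x_1 + 4/7*x_2 + 3, x_1*x_3**2 + 6/7*x_2*x_3**2 - 1/4*x_3**2 + 59/7}.

Buchberger on the second generating set:
h_1 = -28*x_1*x_2**2 + 14*x_1*x_3**2 + 12*x_2*x_3**2 - 7/2*x_3**2 - 40*x_1 - 16*x_2 + 34, LT = x_1*x_2**2.
h_2 = 49*x_1*x_2**2 - 28*x_1*x_3**2 - 24*x_2*x_3**2 + 7*x_3**2 + 70*x_1 + 28*x_2 + x_3 - 95, LT = x_1*x_2**2.

S(h_1,h_2): lcm = x_1*x_2**2. S = 1/14*x_1*x_3**2 + 3/49*x_2*x_3**2 - 1/56*x_3**2 - 1/49*x_3 + 71/98.
  reduce S modulo (h_1, h_2):
  remainder 1/14*x_1*x_3**2 + 3/49*x_2*x_3**2 - 1/56*x_3**2 - 1/49*x_3 + 71/98 ≠ 0; add k_3 = 1/14*x_1*x_3**2 + 3/49*x_2*x_3**2 - 1/56*x_3**2 - 1/49*x_3 + 71/98 to the basis.

S(h_1,k_3): lcm = x_1*x_2**2*x_3**2. S = -1/2*x_1*x_3**4 - 6/7*x_2**3*x_3**2 - 3/7*x_2*x_3**4 + 1/4*x_2**2*x_3**2 + 1/8*x_3**4 + 10/7*x_1*x_3**2 + 2/7*x_2**2*x_3 + 4/7*x_2*x_3**2 - 71/7*x_2**2 - 17/14*x_3**2.
  reduce S modulo (h_1, h_2, k_3):
  remainder -6/7*x_2**3*x_3**2 + 1/4*x_2**2*x_3**2 + 2/7*x_2**2*x_3 - 32/49*x_2*x_3**2 - 1/7*x_3**3 - 71/7*x_2**2 + 59/14*x_3**2 + 20/49*x_3 - 710/49 ≠ 0; add k_4 = -6/7*x_2**3*x_3**2 + 1/4*x_2**2*x_3**2 + 2/7*x_2**2*x_3 - 32/49*x_2*x_3**2 - 1/7*x_3**3 - 71/7*x_2**2 + 59/14*x_3**2 + 20/49*x_3 - 710/49 to the basis.

The other S-polynomials (S(h_2,k_3), S(h_1,k_4), S(h_2,k_4), S(k_3,k_4)) all reduce to 0 modulo the current basis, so we have a Gröbner basis.
Inter-reduce: drop elements whose leading term is divisible by another's, tail-reduce, and make monic.
Reduced Gröbner basis: {x_2**3*x_3**2 - 7/24*x_2**2*x_3**2 - 1/3*x_2**2*x_3 + 16/21*x_2*x_3**2 + 1/6*x_3**3 + 71/6*x_2**2 - 59/12*x_3**2 - 10/21*x_3 + 355/21, x_1*x_2**2 + 10/7*x_1 + 4/7*x_2 - 1/7*x_3 + 27/7, x_1*x_3**2 + 6/7*x_2*x_3**2 - 1/4*x_3**2 - 2/7*x_3 + 71/7}.

The bases are distinct; the ideals are different.

No, the ideals differ.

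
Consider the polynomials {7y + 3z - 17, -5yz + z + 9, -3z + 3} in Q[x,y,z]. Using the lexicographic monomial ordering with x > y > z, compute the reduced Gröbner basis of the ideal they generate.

f_1 = 7y + 3z - 17, LT = y.
f_2 = -5yz + z + 9, LT = yz.
f_3 = -3z + 3, LT = z.

S(f_1,f_2): lcm = yz. S = \tfrac{3}{7}z^{2} - \tfrac{78}{35}z + \tfrac{9}{5}.
  leading term z^{2}: subtract (-\tfrac{1}{7}z)·f_3 from \tfrac{3}{7}z^{2} - \tfrac{78}{35}z + \tfrac{9}{5} → -\tfrac{9}{5}z + \tfrac{9}{5}
  leading term z: subtract (\tfrac{3}{5})·f_3 from -\tfrac{9}{5}z + \tfrac{9}{5} → 0
  remainder 0.

S(f_1,f_3): leading monomials are coprime, so the S-polynomial reduces to 0 (Buchberger's first criterion).
S(f_2,f_3): lcm = yz. S = y - \tfrac{1}{5}z - \tfrac{9}{5}.
  leading term y: subtract (\tfrac{1}{7})·f_1 from y - \tfrac{1}{5}z - \tfrac{9}{5} → -\tfrac{22}{35}z + \tfrac{22}{35}
  leading term z: subtract (\tfrac{22}{105})·f_3 from -\tfrac{22}{35}z + \tfrac{22}{35} → 0
  remainder 0.

Every S-polynomial of the final basis reduces to 0, so we have a Gröbner basis.
Inter-reduce: drop elements whose leading term is divisible by another's, tail-reduce, and make monic.

G = {y - 2, z - 1}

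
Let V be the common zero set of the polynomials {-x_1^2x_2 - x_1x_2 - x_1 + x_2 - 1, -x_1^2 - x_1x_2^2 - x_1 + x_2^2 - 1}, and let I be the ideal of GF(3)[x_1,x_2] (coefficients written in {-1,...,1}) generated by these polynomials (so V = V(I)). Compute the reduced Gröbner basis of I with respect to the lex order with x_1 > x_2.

f_1 = -x_1^2x_2 - x_1x_2 - x_1 + x_2 - 1, LT = x_1^2x_2.
f_2 = -x_1^2 - x_1x_2^2 - x_1 + x_2^2 - 1, LT = x_1^2.

S(f_1,f_2): lcm = x_1^2x_2. S = -x_1x_2^3 + x_1 + x_2^3 + x_2 + 1.
  reduce S modulo (f_1, f_2):
  remainder -x_1x_2^3 + x_1 + x_2^3 + x_2 + 1 ≠ 0; add g_3 = -x_1x_2^3 + x_1 + x_2^3 + x_2 + 1 to the basis.

S(f_1,g_3): lcm = x_1^2x_2^3. S = x_1^2 - x_1x_2^3 + x_1x_2^2 + x_1x_2 + x_1 - x_2^3 + x_2^2.
  reduce S modulo (f_1, f_2, g_3):
  remainder x_1x_2 - x_1 + x_2^3 - x_2^2 - x_2 + 1 ≠ 0; add g_4 = x_1x_2 - x_1 + x_2^3 - x_2^2 - x_2 + 1 to the basis.

S(g_3,g_4): lcm = x_1x_2^3. S = x_1x_2^2 - x_1 - x_2^5 + x_2^4 - x_2^2 - x_2 - 1.
  reduce S modulo (f_1, f_2, g_3, g_4):
  remainder -x_2^5 + x_2^2 - x_2 + 1 ≠ 0; add g_5 = -x_2^5 + x_2^2 - x_2 + 1 to the basis.

The other S-polynomials (S(f_2,g_3), S(f_1,g_4), S(f_2,g_4), S(f_1,g_5), S(f_2,g_5), S(g_3,g_5), S(g_4,g_5)) all reduce to 0 modulo the current basis, so we have a Gröbner basis.
Inter-reduce: drop elements whose leading term is divisible by another's, tail-reduce, and make monic.

G = {x_1^2 - x_1 - x_2^4 + x_2^2, x_1x_2 - x_1 + x_2^3 - x_2^2 - x_2 + 1, x_2^5 - x_2^2 + x_2 - 1}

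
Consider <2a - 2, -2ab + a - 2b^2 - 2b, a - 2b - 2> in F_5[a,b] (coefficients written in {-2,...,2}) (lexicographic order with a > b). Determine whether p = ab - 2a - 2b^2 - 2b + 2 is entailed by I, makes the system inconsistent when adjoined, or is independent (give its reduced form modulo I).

ab - 2a - 2b^2 - 2b + 2 lies in I (it reduces to 0).

First compute the reduced Gröbner basis of I by Buchberger's algorithm.
f_1 = 2a - 2, LT = a.
f_2 = -2ab + a - 2b^2 - 2b, LT = ab.
f_3 = a - 2b - 2, LT = a.

S(f_1,f_2): lcm = ab. S = -2a - b^2 - 2b.
  leading term a: subtract (-1)·f_1 from -2a - b^2 - 2b → -b^2 - 2b - 2
  leading term b^2: no divisor's leading term divides it; move -b^2 to the remainder.
  leading term b: no divisor's leading term divides it; move -2b to the remainder.
  leading term 1: no divisor's leading term divides it; move -2 to the remainder.
  remainder -b^2 - 2b - 2 ≠ 0; add h_4 = -b^2 - 2b - 2 to the basis.

S(f_1,f_3): lcm = a. S = 2b + 1.
  leading term b: no divisor's leading term divides it; move 2b to the remainder.
  leading term 1: no divisor's leading term divides it; move 1 to the remainder.
  remainder 2b + 1 ≠ 0; add h_5 = 2b + 1 to the basis.

S(f_2,f_3): lcm = ab. S = 2a - 2b^2 - 2b.
  leading term a: subtract (1)·f_1 from 2a - 2b^2 - 2b → -2b^2 - 2b + 2
  leading term b^2: subtract (2)·h_4 from -2b^2 - 2b + 2 → 2b + 1
  leading term b: subtract (1)·h_5 from 2b + 1 → 0
  remainder 0.

S(f_1,h_4): leading monomials are coprime, so the S-polynomial reduces to 0 (Buchberger's first criterion).
S(f_2,h_4): lcm = ab^2. S = -2a + b^3 + b^2.
  leading term a: subtract (-1)·f_1 from -2a + b^3 + b^2 → b^3 + b^2 - 2
  leading term b^3: subtract (-b)·h_4 from b^3 + b^2 - 2 → -b^2 - 2b - 2
  leading term b^2: subtract (1)·h_4 from -b^2 - 2b - 2 → 0
  remainder 0.

S(f_3,h_4): leading monomials are coprime, so the S-polynomial reduces to 0 (Buchberger's first criterion).
S(f_1,h_5): leading monomials are coprime, so the S-polynomial reduces to 0 (Buchberger's first criterion).
S(f_2,h_5): lcm = ab. S = -a + b^2 + b.
  leading term a: subtract (2)·f_1 from -a + b^2 + b → b^2 + b - 1
  leading term b^2: subtract (-1)·h_4 from b^2 + b - 1 → -b + 2
  leading term b: subtract (2)·h_5 from -b + 2 → 0
  remainder 0.

S(f_3,h_5): leading monomials are coprime, so the S-polynomial reduces to 0 (Buchberger's first criterion).
S(h_4,h_5): lcm = b^2. S = -b + 2.
  leading term b: subtract (2)·h_5 from -b + 2 → 0
  remainder 0.

Every S-polynomial of the final basis reduces to 0, so we have a Gröbner basis.
Inter-reduce: drop elements whose leading term is divisible by another's, tail-reduce, and make monic.
Reduced Gröbner basis: {a - 1, b - 2}.
Label its elements g_1 = a - 1, g_2 = b - 2.

Reduce p = ab - 2a - 2b^2 - 2b + 2 modulo G:
  leading term ab: subtract (b)·g_1 from ab - 2a - 2b^2 - 2b + 2 → -2a - 2b^2 - b + 2
  leading term a: subtract (-2)·g_1 from -2a - 2b^2 - b + 2 → -2b^2 - b
  leading term b^2: subtract (-2b)·g_2 from -2b^2 - b → 0
  normal form = 0.
Since the normal form is 0, p ∈ I.

The remainder on division by a Gröbner basis is unique — it is the normal form.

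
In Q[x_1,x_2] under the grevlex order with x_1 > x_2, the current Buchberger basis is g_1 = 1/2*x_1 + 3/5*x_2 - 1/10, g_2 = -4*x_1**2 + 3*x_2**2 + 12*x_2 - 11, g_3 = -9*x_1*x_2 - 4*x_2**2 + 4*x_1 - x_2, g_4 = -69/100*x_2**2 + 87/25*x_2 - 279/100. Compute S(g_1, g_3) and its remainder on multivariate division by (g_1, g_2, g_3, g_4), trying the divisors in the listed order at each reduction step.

S(g_1, g_3) = 34/45*x_2**2 + 4/9*x_1 - 14/45*x_2; remainder on division = 614/207*x_2 - 614/207.

lcm(LM(g_1), LM(g_3)) = x_1*x_2.
S = (lcm/LT(g_1))·g_1 − (lcm/LT(g_3))·g_3 = 34/45*x_2**2 + 4/9*x_1 - 14/45*x_2.
Reduce S modulo (g_1, g_2, g_3, g_4) in that order:
  leading term x_2**2: subtract (-680/621)·g_4 from 34/45*x_2**2 + 4/9*x_1 - 14/45*x_2 → 4/9*x_1 + 3622/1035*x_2 - 1054/345
  leading term x_1: subtract (8/9)·g_1 from 4/9*x_1 + 3622/1035*x_2 - 1054/345 → 614/207*x_2 - 614/207
  leading term x_2: no divisor's leading term divides it; move 614/207*x_2 to the remainder.
  leading term 1: no divisor's leading term divides it; move -614/207 to the remainder.
The remainder 614/207*x_2 - 614/207 is nonzero, so it would be added as the next basis element.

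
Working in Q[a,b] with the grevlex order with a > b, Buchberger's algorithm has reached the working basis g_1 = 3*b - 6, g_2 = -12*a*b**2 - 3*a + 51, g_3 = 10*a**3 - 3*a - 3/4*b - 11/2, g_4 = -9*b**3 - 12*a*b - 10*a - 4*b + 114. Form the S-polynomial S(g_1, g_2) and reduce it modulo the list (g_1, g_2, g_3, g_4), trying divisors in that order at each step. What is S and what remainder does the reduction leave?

S(g_1, g_2) = -2*a*b - 1/4*a + 17/4; remainder on division = -17/4*a + 17/4.

lcm(LM(g_1), LM(g_2)) = a*b**2.
S = (lcm/LT(g_1))·g_1 − (lcm/LT(g_2))·g_2 = -2*a*b - 1/4*a + 17/4.
Reduce S modulo (g_1, g_2, g_3, g_4) in that order:
  leading term a*b: subtract (-2/3*a)·g_1 from -2*a*b - 1/4*a + 17/4 → -17/4*a + 17/4
  leading term a: no divisor's leading term divides it; move -17/4*a to the remainder.
  leading term 1: no divisor's leading term divides it; move 17/4 to the remainder.
The remainder -17/4*a + 17/4 is nonzero, so it would be added as the next basis element.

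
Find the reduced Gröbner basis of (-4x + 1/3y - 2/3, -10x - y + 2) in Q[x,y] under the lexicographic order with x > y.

f_1 = -4x + 1/3y - 2/3, LT = x.
f_2 = -10x - y + 2, LT = x.

S(f_1,f_2): lcm = x. S = -11/60y + 11/30.
  leading term y: no divisor's leading term divides it; move -11/60y to the remainder.
  leading term 1: no divisor's leading term divides it; move 11/30 to the remainder.
  remainder -11/60y + 11/30 ≠ 0; add g_3 = -11/60y + 11/30 to the basis.

The other S-polynomials (S(f_1,g_3), S(f_2,g_3)) all reduce to 0 modulo the current basis, so we have a Gröbner basis.
Inter-reduce: drop elements whose leading term is divisible by another's, tail-reduce, and make monic.

G = {x, y - 2}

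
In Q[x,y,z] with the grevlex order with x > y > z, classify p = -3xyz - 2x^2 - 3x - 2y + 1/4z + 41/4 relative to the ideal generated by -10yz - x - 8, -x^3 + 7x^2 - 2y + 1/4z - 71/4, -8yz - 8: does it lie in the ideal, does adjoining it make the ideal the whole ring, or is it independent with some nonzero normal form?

First compute the reduced Gröbner basis of I by Buchberger's algorithm.
f_1 = -10yz - x - 8, LT = yz.
f_2 = -x^3 + 7x^2 - 2y + 1/4z - 71/4, LT = x^3.
f_3 = -8yz - 8, LT = yz.

S(f_1,f_3): lcm = yz. S = 1/10x - 1/5.
  reduce S modulo (f_1, f_2, f_3):
  remainder 1/10x - 1/5 ≠ 0; add h_4 = 1/10x - 1/5 to the basis.

S(f_2,h_4): lcm = x^3. S = -5x^2 + 2y - 1/4z + 71/4.
  reduce S modulo (f_1, f_2, f_3, h_4):
  remainder 2y - 1/4z - 9/4 ≠ 0; add h_5 = 2y - 1/4z - 9/4 to the basis.

S(f_1,h_5): lcm = yz. S = 1/8z^2 + 1/10x + 9/8z + 4/5.
  reduce S modulo (f_1, f_2, f_3, h_4, h_5):
  remainder 1/8z^2 + 9/8z + 1 ≠ 0; add h_6 = 1/8z^2 + 9/8z + 1 to the basis.

The other S-polynomials (S(f_1,f_2), S(f_2,f_3), S(f_1,h_4), S(f_3,h_4), S(f_2,h_5), S(f_3,h_5), S(h_4,h_5), S(f_1,h_6), S(f_2,h_6), S(f_3,h_6), S(h_4,h_6), S(h_5,h_6)) all reduce to 0 modulo the current basis, so we have a Gröbner basis.
Inter-reduce: drop elements whose leading term is divisible by another's, tail-reduce, and make monic.
Reduced Gröbner basis: {z^2 + 9z + 8, x - 2, y - 1/8z - 9/8}.
Label its elements g_1 = z^2 + 9z + 8, g_2 = x - 2, g_3 = y - 1/8z - 9/8.

Reduce p = -3xyz - 2x^2 - 3x - 2y + 1/4z + 41/4 modulo G:
  leading term xyz: subtract (-3yz)·g_2 from -3xyz - 2x^2 - 3x - 2y + 1/4z + 41/4 → -2x^2 - 6yz - 3x - 2y + 1/4z + 41/4
  leading term x^2: subtract (-2x)·g_2 from -2x^2 - 6yz - 3x - 2y + 1/4z + 41/4 → -6yz - 7x - 2y + 1/4z + 41/4
  leading term yz: subtract (-6z)·g_3 from -6yz - 7x - 2y + 1/4z + 41/4 → -3/4z^2 - 7x - 2y - 13/2z + 41/4
  leading term z^2: subtract (-3/4)·g_1 from -3/4z^2 - 7x - 2y - 13/2z + 41/4 → -7x - 2y + 1/4z + 65/4
  leading term x: subtract (-7)·g_2 from -7x - 2y + 1/4z + 65/4 → -2y + 1/4z + 9/4
  leading term y: subtract (-2)·g_3 from -2y + 1/4z + 9/4 → 0
  normal form = 0.
Since the normal form is 0, p ∈ I.

-3xyz - 2x^2 - 3x - 2y + 1/4z + 41/4 lies in I (it reduces to 0).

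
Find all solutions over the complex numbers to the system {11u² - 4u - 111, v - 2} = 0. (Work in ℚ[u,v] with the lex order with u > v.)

Compute a lex Gröbner basis by Buchberger's algorithm.
f_1 = 11u² - 4u - 111, LT = u².
f_2 = v - 2, LT = v.

The S-polynomials (S(f_1,f_2)) all reduce to 0 modulo the current basis, so we have a Gröbner basis.
Inter-reduce: drop elements whose leading term is divisible by another's, tail-reduce, and make monic.
Reduced Gröbner basis: {u² - 4/11u - 111/11, v - 2}.

The lex basis is triangular: the last element involves only v. Solving v - 2 = 0 gives v ∈ {2}; substituting each value into the earlier elements determines the remaining variables.
  v = 2: the earlier basis element becomes u² - 4/11u - 111/11 = 0, giving u = -3, 37/11 — points (-3, 2), (37/11, 2).
Substituting each solution back into the original system confirms all equations vanish.
Zero-dimensionality of the ideal guarantees finitely many solutions over ℂ.

{(-3, 2), (37/11, 2)}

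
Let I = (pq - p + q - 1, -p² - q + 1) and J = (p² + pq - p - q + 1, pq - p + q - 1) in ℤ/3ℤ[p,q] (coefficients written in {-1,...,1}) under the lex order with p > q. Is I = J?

Two ideals are equal iff their reduced Gröbner bases coincide (the reduced basis is unique for a fixed ordering).
Buchberger on the first generating set:
f_1 = pq - p + q - 1, LT = pq.
f_2 = -p² - q + 1, LT = p².

S(f_1,f_2): lcm = p²q. S = -p² + pq - p - q² + q.
  reduce S modulo (f_1, f_2):
  remainder -q² + q ≠ 0; add g_3 = -q² + q to the basis.

The other S-polynomials (S(f_1,g_3), S(f_2,g_3)) all reduce to 0 modulo the current basis, so we have a Gröbner basis.
Inter-reduce: drop elements whose leading term is divisible by another's, tail-reduce, and make monic.
Reduced Gröbner basis: {p² + q - 1, pq - p + q - 1, q² - q}.

Buchberger on the second generating set:
h_1 = p² + pq - p - q + 1, LT = p².
h_2 = pq - p + q - 1, LT = pq.

S(h_1,h_2): lcm = p²q. S = p² + pq² + pq + p - q² + q.
  reduce S modulo (h_1, h_2):
  remainder q² - q ≠ 0; add k_3 = q² - q to the basis.

The other S-polynomials (S(h_1,k_3), S(h_2,k_3)) all reduce to 0 modulo the current basis, so we have a Gröbner basis.
Inter-reduce: drop elements whose leading term is divisible by another's, tail-reduce, and make monic.
Reduced Gröbner basis: {p² + q - 1, pq - p + q - 1, q² - q}.

Same reduced basis, so the two generating sets span the same ideal.
The same test decides containment: I ⊆ J iff every generator of I reduces to 0 modulo a Gröbner basis of J.

Yes, the ideals are equal.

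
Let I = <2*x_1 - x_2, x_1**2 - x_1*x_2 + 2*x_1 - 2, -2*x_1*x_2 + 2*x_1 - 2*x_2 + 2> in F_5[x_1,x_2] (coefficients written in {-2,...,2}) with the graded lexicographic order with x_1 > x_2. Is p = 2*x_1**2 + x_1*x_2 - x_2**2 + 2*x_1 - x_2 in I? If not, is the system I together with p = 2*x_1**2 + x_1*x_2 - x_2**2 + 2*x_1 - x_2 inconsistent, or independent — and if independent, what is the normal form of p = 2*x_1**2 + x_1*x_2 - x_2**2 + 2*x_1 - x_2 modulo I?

First compute the reduced Gröbner basis of I by Buchberger's algorithm.
f_1 = 2*x_1 - x_2, LT = x_1.
f_2 = x_1**2 - x_1*x_2 + 2*x_1 - 2, LT = x_1**2.
f_3 = -2*x_1*x_2 + 2*x_1 - 2*x_2 + 2, LT = x_1*x_2.

S(f_1,f_2): lcm = x_1**2. S = -2*x_1*x_2 - 2*x_1 + 2.
  reduce S modulo (f_1, f_2, f_3):
  remainder -x_2**2 - x_2 + 2 ≠ 0; add h_4 = -x_2**2 - x_2 + 2 to the basis.

The other S-polynomials (S(f_1,f_3), S(f_2,f_3), S(f_1,h_4), S(f_2,h_4), S(f_3,h_4)) all reduce to 0 modulo the current basis, so we have a Gröbner basis.
Inter-reduce: drop elements whose leading term is divisible by another's, tail-reduce, and make monic.
Reduced Gröbner basis: {x_2**2 + x_2 - 2, x_1 + 2*x_2}.
Label its elements g_1 = x_2**2 + x_2 - 2, g_2 = x_1 + 2*x_2.

Reduce p = 2*x_1**2 + x_1*x_2 - x_2**2 + 2*x_1 - x_2 modulo G:
  leading term x_1**2: subtract (2*x_1)·g_2 from 2*x_1**2 + x_1*x_2 - x_2**2 + 2*x_1 - x_2 → 2*x_1*x_2 - x_2**2 + 2*x_1 - x_2
  leading term x_1*x_2: subtract (2*x_2)·g_2 from 2*x_1*x_2 - x_2**2 + 2*x_1 - x_2 → 2*x_1 - x_2
  leading term x_1: subtract (2)·g_2 from 2*x_1 - x_2 → 0
  normal form = 0.
Since the normal form is 0, p ∈ I.

2*x_1**2 + x_1*x_2 - x_2**2 + 2*x_1 - x_2 lies in I (it reduces to 0).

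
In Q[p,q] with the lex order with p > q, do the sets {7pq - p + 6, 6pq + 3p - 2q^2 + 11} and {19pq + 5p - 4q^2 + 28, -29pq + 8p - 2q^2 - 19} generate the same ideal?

Equality of ideals is decidable: compute both reduced Gröbner bases (unique for the ordering) and check whether they agree.
Buchberger on the first generating set:
f_1 = 7pq - p + 6, LT = pq.
f_2 = 6pq + 3p - 2q^2 + 11, LT = pq.

S(f_1,f_2): lcm = pq. S = -9/14p + 1/3q^2 - 41/42.
  leading term p: no divisor's leading term divides it; move -9/14p to the remainder.
  leading term q^2: no divisor's leading term divides it; move 1/3q^2 to the remainder.
  leading term 1: no divisor's leading term divides it; move -41/42 to the remainder.
  remainder -9/14p + 1/3q^2 - 41/42 ≠ 0; add g_3 = -9/14p + 1/3q^2 - 41/42 to the basis.

S(f_1,g_3): lcm = pq. S = -1/7p + 14/27q^3 - 41/27q + 6/7.
  leading term p: subtract (2/9)·g_3 from -1/7p + 14/27q^3 - 41/27q + 6/7 → 14/27q^3 - 2/27q^2 - 41/27q + 29/27
  leading term q^3: no divisor's leading term divides it; move 14/27q^3 to the remainder.
  leading term q^2: no divisor's leading term divides it; move -2/27q^2 to the remainder.
  leading term q: no divisor's leading term divides it; move -41/27q to the remainder.
  leading term 1: no divisor's leading term divides it; move 29/27 to the remainder.
  remainder 14/27q^3 - 2/27q^2 - 41/27q + 29/27 ≠ 0; add g_4 = 14/27q^3 - 2/27q^2 - 41/27q + 29/27 to the basis.

The other S-polynomials (S(f_2,g_3), S(f_1,g_4), S(f_2,g_4), S(g_3,g_4)) all reduce to 0 modulo the current basis, so we have a Gröbner basis.
Inter-reduce: drop elements whose leading term is divisible by another's, tail-reduce, and make monic.
Reduced Gröbner basis: {p - 14/27q^2 + 41/27, q^3 - 1/7q^2 - 41/14q + 29/14}.

Buchberger on the second generating set:
h_1 = 19pq + 5p - 4q^2 + 28, LT = pq.
h_2 = -29pq + 8p - 2q^2 - 19, LT = pq.

S(h_1,h_2): lcm = pq. S = 297/551p - 154/551q^2 + 451/551.
  leading term p: no divisor's leading term divides it; move 297/551p to the remainder.
  leading term q^2: no divisor's leading term divides it; move -154/551q^2 to the remainder.
  leading term 1: no divisor's leading term divides it; move 451/551 to the remainder.
  remainder 297/551p - 154/551q^2 + 451/551 ≠ 0; add k_3 = 297/551p - 154/551q^2 + 451/551 to the basis.

S(h_1,k_3): lcm = pq. S = 5/19p + 14/27q^3 - 4/19q^2 - 41/27q + 28/19.
  leading term p: subtract (145/297)·k_3 from 5/19p + 14/27q^3 - 4/19q^2 - 41/27q + 28/19 → 14/27q^3 - 2/27q^2 - 41/27q + 29/27
  leading term q^3: no divisor's leading term divides it; move 14/27q^3 to the remainder.
  leading term q^2: no divisor's leading term divides it; move -2/27q^2 to the remainder.
  leading term q: no divisor's leading term divides it; move -41/27q to the remainder.
  leading term 1: no divisor's leading term divides it; move 29/27 to the remainder.
  remainder 14/27q^3 - 2/27q^2 - 41/27q + 29/27 ≠ 0; add k_4 = 14/27q^3 - 2/27q^2 - 41/27q + 29/27 to the basis.

The other S-polynomials (S(h_2,k_3), S(h_1,k_4), S(h_2,k_4), S(k_3,k_4)) all reduce to 0 modulo the current basis, so we have a Gröbner basis.
Inter-reduce: drop elements whose leading term is divisible by another's, tail-reduce, and make monic.
Reduced Gröbner basis: {p - 14/27q^2 + 41/27, q^3 - 1/7q^2 - 41/14q + 29/14}.

Same reduced basis, so the two generating sets span the same ideal.

Yes, the ideals are equal.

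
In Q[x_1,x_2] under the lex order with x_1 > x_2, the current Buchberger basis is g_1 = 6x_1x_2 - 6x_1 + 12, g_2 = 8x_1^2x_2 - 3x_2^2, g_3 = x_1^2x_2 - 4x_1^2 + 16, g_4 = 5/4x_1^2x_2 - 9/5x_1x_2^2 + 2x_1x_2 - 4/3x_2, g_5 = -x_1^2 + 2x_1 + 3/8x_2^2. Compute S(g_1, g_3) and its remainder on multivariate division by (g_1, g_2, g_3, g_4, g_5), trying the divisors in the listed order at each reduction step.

S(g_1, g_3) = 3x_1^2 + 2x_1 - 16; remainder on division = 8x_1 + 9/8x_2^2 - 16.

lcm(LM(g_1), LM(g_3)) = x_1^2x_2.
S = (lcm/LT(g_1))·g_1 − (lcm/LT(g_3))·g_3 = 3x_1^2 + 2x_1 - 16.
Reduce S modulo (g_1, g_2, g_3, g_4, g_5) in that order:
  leading term x_1^2: subtract (-3)·g_5 from 3x_1^2 + 2x_1 - 16 → 8x_1 + 9/8x_2^2 - 16
  leading term x_1: no divisor's leading term divides it; move 8x_1 to the remainder.
  leading term x_2^2: no divisor's leading term divides it; move 9/8x_2^2 to the remainder.
  leading term 1: no divisor's leading term divides it; move -16 to the remainder.
The remainder 8x_1 + 9/8x_2^2 - 16 is nonzero, so it would be added as the next basis element.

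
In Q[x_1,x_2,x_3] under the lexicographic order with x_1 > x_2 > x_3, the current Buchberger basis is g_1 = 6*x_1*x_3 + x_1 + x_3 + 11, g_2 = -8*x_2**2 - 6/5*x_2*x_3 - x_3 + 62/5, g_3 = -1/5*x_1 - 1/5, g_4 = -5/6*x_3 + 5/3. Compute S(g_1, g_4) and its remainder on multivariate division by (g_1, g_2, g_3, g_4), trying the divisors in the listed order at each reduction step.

lcm(LM(g_1), LM(g_4)) = x_1*x_3.
S = (lcm/LT(g_1))·g_1 − (lcm/LT(g_4))·g_4 = 13/6*x_1 + 1/6*x_3 + 11/6.
Reduce S modulo (g_1, g_2, g_3, g_4) in that order:
  leading term x_1: subtract (-65/6)·g_3 from 13/6*x_1 + 1/6*x_3 + 11/6 → 1/6*x_3 - 1/3
  leading term x_3: subtract (-1/5)·g_4 from 1/6*x_3 - 1/3 → 0
The remainder is 0, so this S-polynomial contributes no new basis element.

S(g_1, g_4) = 13/6*x_1 + 1/6*x_3 + 11/6; remainder on division = 0.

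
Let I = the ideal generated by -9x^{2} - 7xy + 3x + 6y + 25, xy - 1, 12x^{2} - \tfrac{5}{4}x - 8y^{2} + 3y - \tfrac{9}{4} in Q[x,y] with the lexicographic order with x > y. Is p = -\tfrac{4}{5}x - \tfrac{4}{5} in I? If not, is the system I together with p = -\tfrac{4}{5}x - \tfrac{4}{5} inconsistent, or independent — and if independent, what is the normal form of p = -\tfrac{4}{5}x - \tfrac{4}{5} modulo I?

-\tfrac{4}{5}x - \tfrac{4}{5} lies in I (it reduces to 0).

First compute the reduced Gröbner basis of I by Buchberger's algorithm.
f_1 = -9x^{2} - 7xy + 3x + 6y + 25, LT = x^{2}.
f_2 = xy - 1, LT = xy.
f_3 = 12x^{2} - \tfrac{5}{4}x - 8y^{2} + 3y - \tfrac{9}{4}, LT = x^{2}.

S(f_1,f_2): lcm = x^{2}y. S = \tfrac{7}{9}xy^{2} - \tfrac{1}{3}xy + x - \tfrac{2}{3}y^{2} - \tfrac{25}{9}y.
  leading term xy^{2}: subtract (\tfrac{7}{9}y)·f_2 from \tfrac{7}{9}xy^{2} - \tfrac{1}{3}xy + x - \tfrac{2}{3}y^{2} - \tfrac{25}{9}y → -\tfrac{1}{3}xy + x - \tfrac{2}{3}y^{2} - 2y
  leading term xy: subtract (-\tfrac{1}{3})·f_2 from -\tfrac{1}{3}xy + x - \tfrac{2}{3}y^{2} - 2y → x - \tfrac{2}{3}y^{2} - 2y - \tfrac{1}{3}
  leading term x: no divisor's leading term divides it; move x to the remainder.
  leading term y^{2}: no divisor's leading term divides it; move -\tfrac{2}{3}y^{2} to the remainder.
  leading term y: no divisor's leading term divides it; move -2y to the remainder.
  leading term 1: no divisor's leading term divides it; move -\tfrac{1}{3} to the remainder.
  remainder x - \tfrac{2}{3}y^{2} - 2y - \tfrac{1}{3} ≠ 0; add h_4 = x - \tfrac{2}{3}y^{2} - 2y - \tfrac{1}{3} to the basis.

S(f_1,f_3): lcm = x^{2}. S = \tfrac{7}{9}xy - \tfrac{11}{48}x + \tfrac{2}{3}y^{2} - \tfrac{11}{12}y - \tfrac{373}{144}.
  leading term xy: subtract (\tfrac{7}{9})·f_2 from \tfrac{7}{9}xy - \tfrac{11}{48}x + \tfrac{2}{3}y^{2} - \tfrac{11}{12}y - \tfrac{373}{144} → -\tfrac{11}{48}x + \tfrac{2}{3}y^{2} - \tfrac{11}{12}y - \tfrac{29}{16}
  leading term x: subtract (-\tfrac{11}{48})·h_4 from -\tfrac{11}{48}x + \tfrac{2}{3}y^{2} - \tfrac{11}{12}y - \tfrac{29}{16} → \tfrac{37}{72}y^{2} - \tfrac{11}{8}y - \tfrac{17}{9}
  leading term y^{2}: no divisor's leading term divides it; move \tfrac{37}{72}y^{2} to the remainder.
  leading term y: no divisor's leading term divides it; move -\tfrac{11}{8}y to the remainder.
  leading term 1: no divisor's leading term divides it; move -\tfrac{17}{9} to the remainder.
  remainder \tfrac{37}{72}y^{2} - \tfrac{11}{8}y - \tfrac{17}{9} ≠ 0; add h_5 = \tfrac{37}{72}y^{2} - \tfrac{11}{8}y - \tfrac{17}{9} to the basis.

S(f_2,f_3): lcm = x^{2}y. S = \tfrac{5}{48}xy - x + \tfrac{2}{3}y^{3} - \tfrac{1}{4}y^{2} + \tfrac{3}{16}y.
  leading term xy: subtract (\tfrac{5}{48})·f_2 from \tfrac{5}{48}xy - x + \tfrac{2}{3}y^{3} - \tfrac{1}{4}y^{2} + \tfrac{3}{16}y → -x + \tfrac{2}{3}y^{3} - \tfrac{1}{4}y^{2} + \tfrac{3}{16}y + \tfrac{5}{48}
  leading term x: subtract (-1)·h_4 from -x + \tfrac{2}{3}y^{3} - \tfrac{1}{4}y^{2} + \tfrac{3}{16}y + \tfrac{5}{48} → \tfrac{2}{3}y^{3} - \tfrac{11}{12}y^{2} - \tfrac{29}{16}y - \tfrac{11}{48}
  leading term y^{3}: subtract (\tfrac{48}{37}y)·h_5 from \tfrac{2}{3}y^{3} - \tfrac{11}{12}y^{2} - \tfrac{29}{16}y - \tfrac{11}{48} → \tfrac{385}{444}y^{2} + \tfrac{1133}{1776}y - \tfrac{11}{48}
  leading term y^{2}: subtract (\tfrac{2310}{1369})·h_5 from \tfrac{385}{444}y^{2} + \tfrac{1133}{1776}y - \tfrac{11}{48} → \tfrac{194381}{65712}y + \tfrac{194381}{65712}
  leading term y: no divisor's leading term divides it; move \tfrac{194381}{65712}y to the remainder.
  leading term 1: no divisor's leading term divides it; move \tfrac{194381}{65712} to the remainder.
  remainder \tfrac{194381}{65712}y + \tfrac{194381}{65712} ≠ 0; add h_6 = \tfrac{194381}{65712}y + \tfrac{194381}{65712} to the basis.

S(f_1,h_4): lcm = x^{2}. S = \tfrac{2}{3}xy^{2} + \tfrac{25}{9}xy - \tfrac{2}{3}y - \tfrac{25}{9}.
  leading term xy^{2}: subtract (\tfrac{2}{3}y)·f_2 from \tfrac{2}{3}xy^{2} + \tfrac{25}{9}xy - \tfrac{2}{3}y - \tfrac{25}{9} → \tfrac{25}{9}xy - \tfrac{25}{9}
  leading term xy: subtract (\tfrac{25}{9})·f_2 from \tfrac{25}{9}xy - \tfrac{25}{9} → 0
  remainder 0.

S(f_2,h_4): lcm = xy. S = \tfrac{2}{3}y^{3} + 2y^{2} + \tfrac{1}{3}y - 1.
  leading term y^{3}: subtract (\tfrac{48}{37}y)·h_5 from \tfrac{2}{3}y^{3} + 2y^{2} + \tfrac{1}{3}y - 1 → \tfrac{140}{37}y^{2} + \tfrac{103}{37}y - 1
  leading term y^{2}: subtract (\tfrac{10080}{1369})·h_5 from \tfrac{140}{37}y^{2} + \tfrac{103}{37}y - 1 → \tfrac{17671}{1369}y + \tfrac{17671}{1369}
  leading term y: subtract (\tfrac{48}{11})·h_6 from \tfrac{17671}{1369}y + \tfrac{17671}{1369} → 0
  remainder 0.

S(f_3,h_4): lcm = x^{2}. S = \tfrac{2}{3}xy^{2} + 2xy + \tfrac{11}{48}x - \tfrac{2}{3}y^{2} + \tfrac{1}{4}y - \tfrac{3}{16}.
  leading term xy^{2}: subtract (\tfrac{2}{3}y)·f_2 from \tfrac{2}{3}xy^{2} + 2xy + \tfrac{11}{48}x - \tfrac{2}{3}y^{2} + \tfrac{1}{4}y - \tfrac{3}{16} → 2xy + \tfrac{11}{48}x - \tfrac{2}{3}y^{2} + \tfrac{11}{12}y - \tfrac{3}{16}
  leading term xy: subtract (2)·f_2 from 2xy + \tfrac{11}{48}x - \tfrac{2}{3}y^{2} + \tfrac{11}{12}y - \tfrac{3}{16} → \tfrac{11}{48}x - \tfrac{2}{3}y^{2} + \tfrac{11}{12}y + \tfrac{29}{16}
  leading term x: subtract (\tfrac{11}{48})·h_4 from \tfrac{11}{48}x - \tfrac{2}{3}y^{2} + \tfrac{11}{12}y + \tfrac{29}{16} → -\tfrac{37}{72}y^{2} + \tfrac{11}{8}y + \tfrac{17}{9}
  leading term y^{2}: subtract (-1)·h_5 from -\tfrac{37}{72}y^{2} + \tfrac{11}{8}y + \tfrac{17}{9} → 0
  remainder 0.

S(f_1,h_5): leading monomials are coprime, so the S-polynomial reduces to 0 (Buchberger's first criterion).
S(f_2,h_5): lcm = xy^{2}. S = \tfrac{99}{37}xy + \tfrac{136}{37}x - y.
  leading term xy: subtract (\tfrac{99}{37})·f_2 from \tfrac{99}{37}xy + \tfrac{136}{37}x - y → \tfrac{136}{37}x - y + \tfrac{99}{37}
  leading term x: subtract (\tfrac{136}{37})·h_4 from \tfrac{136}{37}x - y + \tfrac{99}{37} → \tfrac{272}{111}y^{2} + \tfrac{235}{37}y + \tfrac{433}{111}
  leading term y^{2}: subtract (\tfrac{6528}{1369})·h_5 from \tfrac{272}{111}y^{2} + \tfrac{235}{37}y + \tfrac{433}{111} → \tfrac{17671}{1369}y + \tfrac{17671}{1369}
  leading term y: subtract (\tfrac{48}{11})·h_6 from \tfrac{17671}{1369}y + \tfrac{17671}{1369} → 0
  remainder 0.

S(f_3,h_5): leading monomials are coprime, so the S-polynomial reduces to 0 (Buchberger's first criterion).
S(h_4,h_5): leading monomials are coprime, so the S-polynomial reduces to 0 (Buchberger's first criterion).
S(f_1,h_6): leading monomials are coprime, so the S-polynomial reduces to 0 (Buchberger's first criterion).
S(f_2,h_6): lcm = xy. S = -x - 1.
  leading term x: subtract (-1)·h_4 from -x - 1 → -\tfrac{2}{3}y^{2} - 2y - \tfrac{4}{3}
  leading term y^{2}: subtract (-\tfrac{48}{37})·h_5 from -\tfrac{2}{3}y^{2} - 2y - \tfrac{4}{3} → -\tfrac{140}{37}y - \tfrac{140}{37}
  leading term y: subtract (-\tfrac{248640}{194381})·h_6 from -\tfrac{140}{37}y - \tfrac{140}{37} → 0
  remainder 0.

S(f_3,h_6): leading monomials are coprime, so the S-polynomial reduces to 0 (Buchberger's first criterion).
S(h_4,h_6): leading monomials are coprime, so the S-polynomial reduces to 0 (Buchberger's first criterion).
S(h_5,h_6): lcm = y^{2}. S = -\tfrac{136}{37}y - \tfrac{136}{37}.
  leading term y: subtract (-\tfrac{241536}{194381})·h_6 from -\tfrac{136}{37}y - \tfrac{136}{37} → 0
  remainder 0.

Every S-polynomial of the final basis reduces to 0, so we have a Gröbner basis.
Inter-reduce: drop elements whose leading term is divisible by another's, tail-reduce, and make monic.
Reduced Gröbner basis: {x + 1, y + 1}.
Label its elements g_1 = x + 1, g_2 = y + 1.

Reduce p = -\tfrac{4}{5}x - \tfrac{4}{5} modulo G:
  leading term x: subtract (-\tfrac{4}{5})·g_1 from -\tfrac{4}{5}x - \tfrac{4}{5} → 0
  normal form = 0.
Since the normal form is 0, p ∈ I.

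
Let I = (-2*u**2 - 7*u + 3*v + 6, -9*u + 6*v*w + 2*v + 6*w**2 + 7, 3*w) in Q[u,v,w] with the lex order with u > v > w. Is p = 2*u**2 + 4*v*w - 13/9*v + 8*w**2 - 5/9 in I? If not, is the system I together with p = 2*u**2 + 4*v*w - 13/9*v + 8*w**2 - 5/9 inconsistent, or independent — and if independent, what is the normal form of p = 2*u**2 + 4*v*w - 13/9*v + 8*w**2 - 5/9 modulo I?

First compute the reduced Gröbner basis of I by Buchberger's algorithm.
f_1 = -2*u**2 - 7*u + 3*v + 6, LT = u**2.
f_2 = -9*u + 6*v*w + 2*v + 6*w**2 + 7, LT = u.
f_3 = 3*w, LT = w.

S(f_1,f_2): lcm = u**2. S = 2/3*u*v*w + 2/9*u*v + 2/3*u*w**2 + 77/18*u - 3/2*v - 3.
  reduce S modulo (f_1, f_2, f_3):
  remainder 4/81*v**2 - 61/162*v + 53/162 ≠ 0; add h_4 = 4/81*v**2 - 61/162*v + 53/162 to the basis.

The other S-polynomials (S(f_1,f_3), S(f_2,f_3), S(f_1,h_4), S(f_2,h_4), S(f_3,h_4)) all reduce to 0 modulo the current basis, so we have a Gröbner basis.
Inter-reduce: drop elements whose leading term is divisible by another's, tail-reduce, and make monic.
Reduced Gröbner basis: {u - 2/9*v - 7/9, v**2 - 61/8*v + 53/8, w}.
Label its elements g_1 = u - 2/9*v - 7/9, g_2 = v**2 - 61/8*v + 53/8, g_3 = w.

Reduce p = 2*u**2 + 4*v*w - 13/9*v + 8*w**2 - 5/9 modulo G:
  leading term u**2: subtract (2*u)·g_1 from 2*u**2 + 4*v*w - 13/9*v + 8*w**2 - 5/9 → 4/9*u*v + 14/9*u + 4*v*w - 13/9*v + 8*w**2 - 5/9
  leading term u*v: subtract (4/9*v)·g_1 from 4/9*u*v + 14/9*u + 4*v*w - 13/9*v + 8*w**2 - 5/9 → 14/9*u + 8/81*v**2 + 4*v*w - 89/81*v + 8*w**2 - 5/9
  leading term u: subtract (14/9)·g_1 from 14/9*u + 8/81*v**2 + 4*v*w - 89/81*v + 8*w**2 - 5/9 → 8/81*v**2 + 4*v*w - 61/81*v + 8*w**2 + 53/81
  leading term v**2: subtract (8/81)·g_2 from 8/81*v**2 + 4*v*w - 61/81*v + 8*w**2 + 53/81 → 4*v*w + 8*w**2
  leading term v*w: subtract (4*v)·g_3 from 4*v*w + 8*w**2 → 8*w**2
  leading term w**2: subtract (8*w)·g_3 from 8*w**2 → 0
  normal form = 0.
Since the normal form is 0, p ∈ I.

2*u**2 + 4*v*w - 13/9*v + 8*w**2 - 5/9 lies in I (it reduces to 0).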